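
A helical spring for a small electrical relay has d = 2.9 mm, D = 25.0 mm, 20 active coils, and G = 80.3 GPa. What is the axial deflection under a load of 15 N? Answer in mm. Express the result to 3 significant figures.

6.60 mm

k = Gd⁴/(8D³N_a) = (80.3×10³)(2.9⁴)/(8·25.0³·20) = 2.2718 N/mm
δ = F/k = 15 / 2.2718 = 6.6027 mm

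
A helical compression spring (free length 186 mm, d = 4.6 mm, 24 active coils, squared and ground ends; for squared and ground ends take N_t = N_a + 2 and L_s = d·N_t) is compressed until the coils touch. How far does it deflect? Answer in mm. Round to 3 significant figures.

N_t = 26; L_s = 4.6·26 = 119.6 mm
δ_solid = L₀ − L_s = 186 − 119.6 = 66.4 mm

66.4 mm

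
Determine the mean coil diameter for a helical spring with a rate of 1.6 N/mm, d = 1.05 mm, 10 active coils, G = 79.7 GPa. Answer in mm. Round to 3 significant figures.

D = (Gd⁴/(8N_a·k))^(1/3) = (79.7×10³·1.05⁴/(8·10·1.6))^(1/3)
  = (756.843)^(1/3) = 9.1131 mm

9.11 mm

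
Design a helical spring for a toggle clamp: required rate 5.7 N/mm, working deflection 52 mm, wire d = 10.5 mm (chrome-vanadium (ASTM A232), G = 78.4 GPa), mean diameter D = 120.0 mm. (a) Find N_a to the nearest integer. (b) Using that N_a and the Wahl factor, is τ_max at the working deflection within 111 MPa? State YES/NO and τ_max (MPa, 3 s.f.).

(a) 12 coils; (b) YES, τ_max = 88.8 MPa

N_a = Gd⁴/(8D³k) = (78.4×10³)(10.5⁴)/(8·120.0³·5.7) = 12.09 → N_a = 12
Actual rate k = Gd⁴/(8D³·12) = 5.7446 N/mm
Working load F = kδ = 5.7446·52 = 298.72 N
C = 120.0/10.5 = 11.4286; K_W = (4C−1)/(4C−4)+0.615/C = 1.1257
τ_max = K_W·8FD/(πd³) = 1.1257·78.852 = 88.767 MPa
τ_max ≤ 111 MPa → acceptable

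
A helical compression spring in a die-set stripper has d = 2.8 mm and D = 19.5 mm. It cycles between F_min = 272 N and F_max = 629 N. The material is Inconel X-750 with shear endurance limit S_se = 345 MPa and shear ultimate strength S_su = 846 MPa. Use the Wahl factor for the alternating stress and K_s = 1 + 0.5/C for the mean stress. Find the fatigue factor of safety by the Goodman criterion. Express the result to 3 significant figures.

C = D/d = 19.5/2.8 = 6.9643; K_W = (4C−1)/(4C−4)+0.615/C = 1.2141; K_s = 1+0.5/C = 1.0718
F_a = (F_max−F_min)/2 = 178.5 N; F_m = (F_max+F_min)/2 = 450.5 N
τ_a = K_W·8F_aD/(πd³) = 1.2141 × 403.77 = 490.2 MPa
τ_m = K_s·8F_mD/(πd³) = 1.0718 × 1019 = 1092.2 MPa
Goodman: 1/n_f = τ_a/S_se + τ_m/S_su = 490.2/345 + 1092.2/846 = 1.42088 + 1.29103 = 2.7119
n_f = 1/2.7119 = 0.3687

0.369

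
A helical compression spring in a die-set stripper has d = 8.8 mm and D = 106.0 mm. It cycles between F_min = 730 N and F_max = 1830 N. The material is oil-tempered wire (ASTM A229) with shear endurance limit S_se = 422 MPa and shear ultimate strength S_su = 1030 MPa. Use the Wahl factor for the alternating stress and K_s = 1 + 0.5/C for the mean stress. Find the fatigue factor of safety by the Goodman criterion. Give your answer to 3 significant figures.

0.917

C = D/d = 106.0/8.8 = 12.0455; K_W = (4C−1)/(4C−4)+0.615/C = 1.1190; K_s = 1+0.5/C = 1.0415
F_a = (F_max−F_min)/2 = 550 N; F_m = (F_max+F_min)/2 = 1280 N
τ_a = K_W·8F_aD/(πd³) = 1.1190 × 217.85 = 243.77 MPa
τ_m = K_s·8F_mD/(πd³) = 1.0415 × 507 = 528.05 MPa
Goodman: 1/n_f = τ_a/S_se + τ_m/S_su = 243.77/422 + 528.05/1030 = 0.57765 + 0.51267 = 1.0903
n_f = 1/1.0903 = 0.9172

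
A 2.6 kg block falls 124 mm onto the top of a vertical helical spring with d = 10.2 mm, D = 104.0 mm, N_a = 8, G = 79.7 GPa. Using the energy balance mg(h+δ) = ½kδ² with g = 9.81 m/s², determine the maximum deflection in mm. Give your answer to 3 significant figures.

k = Gd⁴/(8D³N_a) = (79.7×10³)(10.2⁴)/(8·104.0³·8) = 11.983 N/mm
W = mg = 2.6 × 9.81 = 25.506 N
½kδ² − Wδ − Wh = 0 → δ = (W + √(W² + 2kWh))/k
δ = (25.506 + √(650.56 + 75800.7))/11.983 = (25.506 + 276.5)/11.983 = 25.202 mm

25.2 mm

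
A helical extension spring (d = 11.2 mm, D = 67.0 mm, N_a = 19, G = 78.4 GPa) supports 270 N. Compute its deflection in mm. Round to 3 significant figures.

k = Gd⁴/(8D³N_a) = (78.4×10³)(11.2⁴)/(8·67.0³·19) = 26.985 N/mm
δ = F/k = 270 / 26.985 = 10.006 mm

10.0 mm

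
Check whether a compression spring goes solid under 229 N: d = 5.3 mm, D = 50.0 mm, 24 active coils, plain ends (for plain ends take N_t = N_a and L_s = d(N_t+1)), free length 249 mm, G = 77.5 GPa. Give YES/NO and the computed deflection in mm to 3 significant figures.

NO, δ = 89.9 mm

k = Gd⁴/(8D³N_a) = (77.5×10³)(5.3⁴)/(8·50.0³·24) = 2.548 N/mm
N_t = 24; L_s = 5.3·25 = 132.5 mm; δ_solid = L₀ − L_s = 249 − 132.5 = 116.5 mm
δ = F/k = 229/2.548 = 89.876 mm
δ < δ_solid → spring does not go solid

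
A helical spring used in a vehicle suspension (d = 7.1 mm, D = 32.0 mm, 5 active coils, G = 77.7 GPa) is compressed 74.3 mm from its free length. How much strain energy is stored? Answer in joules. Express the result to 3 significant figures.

k = Gd⁴/(8D³N_a) = (77.7×10³)(7.1⁴)/(8·32.0³·5) = 150.64 N/mm
U = ½kδ² = 0.5 × 150.64 × 74.3² = 4.1581e+05 N·mm = 415.81 J

416 J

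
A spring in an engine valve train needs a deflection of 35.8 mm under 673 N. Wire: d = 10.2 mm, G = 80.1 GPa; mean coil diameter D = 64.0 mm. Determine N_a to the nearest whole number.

Required rate k = F/δ = 673/35.8 = 18.799 N/mm
N_a = Gd⁴/(8D³k) = (80.1×10³ × 10.2⁴)/(8 × 64.0³ × 18.799)
    = 8.67028e+08 / 3.94241e+07 = 21.99 → 22 coils

22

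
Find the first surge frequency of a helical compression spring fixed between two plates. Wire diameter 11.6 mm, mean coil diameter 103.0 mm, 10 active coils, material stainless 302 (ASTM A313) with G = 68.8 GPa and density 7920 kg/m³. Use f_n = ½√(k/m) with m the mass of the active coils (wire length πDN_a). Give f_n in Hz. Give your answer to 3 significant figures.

36.3 Hz

k = Gd⁴/(8D³N_a) = (68.8×10³)(11.6⁴)/(8·103.0³·10) = 14.25 N/mm = 14250 N/m
Wire length L = πDN_a = π·103.0·10 = 3235.8 mm
m = ρ·(πd²/4)·L = 7920 × 105.68×10⁻⁶ m² × 3.2358 m = 2.7084 kg
f_n = ½√(k/m) = 0.5·√(14250/2.7084) = 0.5·√(5261.4) = 36.268 Hz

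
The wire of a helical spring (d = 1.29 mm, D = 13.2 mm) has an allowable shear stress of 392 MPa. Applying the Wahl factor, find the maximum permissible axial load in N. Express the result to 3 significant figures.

C = D/d = 13.2/1.29 = 10.2326
K_W = (4C−1)/(4C−4) + 0.615/C = 39.930/36.930 + 0.0601 = 1.1413
τ_max = K·8FD/(πd³) → F_max = τ_allow·πd³/(8DK)
F_max = 392·π·1.29³/(8·13.2·1.1413) = 2643.7/120.53 = 21.934 N

21.9 N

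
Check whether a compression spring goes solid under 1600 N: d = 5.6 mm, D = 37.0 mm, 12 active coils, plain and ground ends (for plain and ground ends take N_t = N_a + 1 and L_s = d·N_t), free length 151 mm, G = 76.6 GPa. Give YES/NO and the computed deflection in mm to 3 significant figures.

YES, δ = 103 mm

k = Gd⁴/(8D³N_a) = (76.6×10³)(5.6⁴)/(8·37.0³·12) = 15.492 N/mm
N_t = 13; L_s = 5.6·13 = 72.8 mm; δ_solid = L₀ − L_s = 151 − 72.8 = 78.2 mm
δ = F/k = 1600/15.492 = 103.28 mm
δ ≥ δ_solid → spring goes solid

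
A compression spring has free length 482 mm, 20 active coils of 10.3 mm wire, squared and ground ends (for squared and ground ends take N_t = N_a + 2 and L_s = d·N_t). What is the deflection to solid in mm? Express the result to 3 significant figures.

N_t = 22; L_s = 10.3·22 = 226.6 mm
δ_solid = L₀ − L_s = 482 − 226.6 = 255.4 mm

255 mm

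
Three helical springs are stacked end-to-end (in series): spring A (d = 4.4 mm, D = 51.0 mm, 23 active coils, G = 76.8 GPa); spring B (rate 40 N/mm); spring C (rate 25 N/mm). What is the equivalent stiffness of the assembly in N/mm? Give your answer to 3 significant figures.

1.10 N/mm

k_A = Gd⁴/(8D³N_a) = (76.8×10³)(4.4⁴)/(8·51.0³·23) = 1.1794 N/mm
Series: 1/k_eq = 1/1.1794 + 1/40 + 1/25 = 0.91292; k_eq = 1.0954 N/mm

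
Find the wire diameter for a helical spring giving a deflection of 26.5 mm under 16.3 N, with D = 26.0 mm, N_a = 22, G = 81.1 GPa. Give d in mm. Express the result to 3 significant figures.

Required rate k = F/δ = 16.3/26.5 = 0.61509 N/mm
d = (8D³N_a·k / G)^(1/4) = (8·26.0³·22·0.61509 / (81.1×10³))^0.25
  = (23.461)^0.25 = 2.2008 mm

2.20 mm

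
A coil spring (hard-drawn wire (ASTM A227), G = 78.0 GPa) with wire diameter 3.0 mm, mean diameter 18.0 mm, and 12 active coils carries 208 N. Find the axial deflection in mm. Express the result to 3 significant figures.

18.4 mm

k = Gd⁴/(8D³N_a) = (78.0×10³)(3.0⁴)/(8·18.0³·12) = 11.285 N/mm
δ = F/k = 208 / 11.285 = 18.432 mm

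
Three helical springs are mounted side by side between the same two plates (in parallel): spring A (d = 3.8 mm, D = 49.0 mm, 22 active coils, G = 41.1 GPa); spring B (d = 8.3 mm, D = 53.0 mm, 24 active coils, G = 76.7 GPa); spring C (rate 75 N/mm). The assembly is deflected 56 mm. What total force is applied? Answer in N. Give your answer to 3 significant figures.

4940 N

k_A = Gd⁴/(8D³N_a) = (41.1×10³)(3.8⁴)/(8·49.0³·22) = 0.41388 N/mm
k_B = Gd⁴/(8D³N_a) = (76.7×10³)(8.3⁴)/(8·53.0³·24) = 12.734 N/mm
Parallel: k_eq = 0.41388 + 12.734 + 75 = 88.148 N/mm
F = k_eq·δ = 88.148·56 = 4936.3 N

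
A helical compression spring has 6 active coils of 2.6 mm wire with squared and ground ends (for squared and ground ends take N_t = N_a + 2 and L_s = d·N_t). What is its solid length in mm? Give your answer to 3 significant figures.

20.8 mm

squared and ground ends: N_t = N_a + 2 = 6 + 2 = 8
L_s = d·N_t = 2.6 × 8 = 20.8 mm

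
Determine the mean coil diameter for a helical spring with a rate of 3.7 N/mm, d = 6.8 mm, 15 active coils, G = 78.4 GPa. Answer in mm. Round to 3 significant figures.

72.3 mm

D = (Gd⁴/(8N_a·k))^(1/3) = (78.4×10³·6.8⁴/(8·15·3.7))^(1/3)
  = (377545)^(1/3) = 72.2752 mm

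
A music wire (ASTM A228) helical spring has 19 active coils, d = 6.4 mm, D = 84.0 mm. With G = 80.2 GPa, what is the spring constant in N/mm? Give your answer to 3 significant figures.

1.49 N/mm

k = Gd⁴/(8D³N_a) = (80.2×10³ × 6.4⁴) / (8 × 84.0³ × 19)
  = 1.34553e+08 / 9.0091e+07 = 1.4935 N/mm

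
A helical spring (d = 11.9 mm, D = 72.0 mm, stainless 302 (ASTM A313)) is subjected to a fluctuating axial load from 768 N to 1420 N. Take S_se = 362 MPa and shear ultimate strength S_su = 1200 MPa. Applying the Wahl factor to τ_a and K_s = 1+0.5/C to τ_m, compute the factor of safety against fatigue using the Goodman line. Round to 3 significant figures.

C = D/d = 72.0/11.9 = 6.0504; K_W = (4C−1)/(4C−4)+0.615/C = 1.2501; K_s = 1+0.5/C = 1.0826
F_a = (F_max−F_min)/2 = 326 N; F_m = (F_max+F_min)/2 = 1094 N
τ_a = K_W·8F_aD/(πd³) = 1.2501 × 35.469 = 44.342 MPa
τ_m = K_s·8F_mD/(πd³) = 1.0826 × 119.03 = 128.86 MPa
Goodman: 1/n_f = τ_a/S_se + τ_m/S_su = 44.342/362 + 128.86/1200 = 0.12249 + 0.10739 = 0.22988
n_f = 1/0.22988 = 4.35

4.35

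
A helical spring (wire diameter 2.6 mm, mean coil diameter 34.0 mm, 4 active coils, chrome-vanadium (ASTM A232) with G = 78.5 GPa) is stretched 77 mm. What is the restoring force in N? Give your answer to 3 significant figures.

220 N

k = Gd⁴/(8D³N_a) = (78.5×10³)(2.6⁴)/(8·34.0³·4) = 2.8522 N/mm
F = k·δ = 2.8522 × 77 = 219.62 N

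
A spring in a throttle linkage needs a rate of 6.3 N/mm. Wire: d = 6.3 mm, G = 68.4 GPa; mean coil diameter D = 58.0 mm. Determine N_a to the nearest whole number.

N_a = Gd⁴/(8D³k) = (68.4×10³ × 6.3⁴)/(8 × 58.0³ × 6.3)
    = 1.0775e+08 / 9.83364e+06 = 10.96 → 11 coils

11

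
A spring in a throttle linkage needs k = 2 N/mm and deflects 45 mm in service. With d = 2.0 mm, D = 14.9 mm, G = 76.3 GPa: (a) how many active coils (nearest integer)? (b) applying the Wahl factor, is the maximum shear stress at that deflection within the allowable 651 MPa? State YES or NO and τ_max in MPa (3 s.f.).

N_a = Gd⁴/(8D³k) = (76.3×10³)(2.0⁴)/(8·14.9³·2) = 23.07 → N_a = 23
Actual rate k = Gd⁴/(8D³·23) = 2.0057 N/mm
Working load F = kδ = 2.0057·45 = 90.257 N
C = 14.9/2.0 = 7.4500; K_W = (4C−1)/(4C−4)+0.615/C = 1.1988
τ_max = K_W·8FD/(πd³) = 1.1988·428.07 = 513.19 MPa
τ_max ≤ 651 MPa → acceptable

(a) 23 coils; (b) YES, τ_max = 513 MPa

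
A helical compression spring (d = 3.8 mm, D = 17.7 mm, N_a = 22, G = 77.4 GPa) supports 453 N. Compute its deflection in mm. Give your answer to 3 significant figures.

k = Gd⁴/(8D³N_a) = (77.4×10³)(3.8⁴)/(8·17.7³·22) = 16.536 N/mm
δ = F/k = 453 / 16.536 = 27.394 mm

27.4 mm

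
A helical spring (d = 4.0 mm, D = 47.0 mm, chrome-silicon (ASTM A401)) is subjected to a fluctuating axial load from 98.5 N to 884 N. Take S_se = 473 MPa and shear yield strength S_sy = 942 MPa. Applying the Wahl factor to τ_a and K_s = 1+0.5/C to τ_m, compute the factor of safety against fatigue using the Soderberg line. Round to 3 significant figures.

C = D/d = 47.0/4.0 = 11.7500; K_W = (4C−1)/(4C−4)+0.615/C = 1.1221; K_s = 1+0.5/C = 1.0426
F_a = (F_max−F_min)/2 = 392.75 N; F_m = (F_max+F_min)/2 = 491.25 N
τ_a = K_W·8F_aD/(πd³) = 1.1221 × 734.47 = 824.15 MPa
τ_m = K_s·8F_mD/(πd³) = 1.0426 × 918.67 = 957.76 MPa
Soderberg: 1/n_f = τ_a/S_se + τ_m/S_sy = 824.15/473 + 957.76/942 = 1.74240 + 1.01674 = 2.7591
n_f = 1/2.7591 = 0.3624

0.362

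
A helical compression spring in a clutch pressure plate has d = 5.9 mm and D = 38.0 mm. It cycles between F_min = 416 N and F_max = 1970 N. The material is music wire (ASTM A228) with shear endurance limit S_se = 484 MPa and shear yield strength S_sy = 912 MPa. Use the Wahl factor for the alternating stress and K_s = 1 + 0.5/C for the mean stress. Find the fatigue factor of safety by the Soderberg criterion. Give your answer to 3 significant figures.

0.626

C = D/d = 38.0/5.9 = 6.4407; K_W = (4C−1)/(4C−4)+0.615/C = 1.2333; K_s = 1+0.5/C = 1.0776
F_a = (F_max−F_min)/2 = 777 N; F_m = (F_max+F_min)/2 = 1193 N
τ_a = K_W·8F_aD/(πd³) = 1.2333 × 366.09 = 451.51 MPa
τ_m = K_s·8F_mD/(πd³) = 1.0776 × 562.09 = 605.73 MPa
Soderberg: 1/n_f = τ_a/S_se + τ_m/S_sy = 451.51/484 + 605.73/912 = 0.93288 + 0.66418 = 1.5971
n_f = 1/1.5971 = 0.6262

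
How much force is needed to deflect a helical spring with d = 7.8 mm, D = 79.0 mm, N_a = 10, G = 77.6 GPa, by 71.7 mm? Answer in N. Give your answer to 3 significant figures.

522 N

k = Gd⁴/(8D³N_a) = (77.6×10³)(7.8⁴)/(8·79.0³·10) = 7.2823 N/mm
F = k·δ = 7.2823 × 71.7 = 522.14 N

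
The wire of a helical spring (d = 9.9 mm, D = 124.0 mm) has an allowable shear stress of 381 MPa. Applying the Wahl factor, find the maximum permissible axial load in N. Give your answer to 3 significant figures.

C = D/d = 124.0/9.9 = 12.5253
K_W = (4C−1)/(4C−4) + 0.615/C = 49.101/46.101 + 0.0491 = 1.1142
τ_max = K·8FD/(πd³) → F_max = τ_allow·πd³/(8DK)
F_max = 381·π·9.9³/(8·124.0·1.1142) = 1.1614e+06/1105.3 = 1050.8 N

1050 N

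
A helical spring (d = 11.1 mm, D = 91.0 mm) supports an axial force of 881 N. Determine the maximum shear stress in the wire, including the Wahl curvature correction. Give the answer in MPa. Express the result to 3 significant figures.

Spring index C = D/d = 91.0/11.1 = 8.1982
K_W = (4C−1)/(4C−4) + 0.615/C = 31.793/28.793 + 0.0750 = 1.1792
τ₀ = 8FD/(πd³) = 8·881·91.0/(π·11.1³) = 641368/4296.5 = 149.28 MPa
τ_max = K·τ₀ = 1.1792 × 149.28 = 176.03 MPa

176 MPa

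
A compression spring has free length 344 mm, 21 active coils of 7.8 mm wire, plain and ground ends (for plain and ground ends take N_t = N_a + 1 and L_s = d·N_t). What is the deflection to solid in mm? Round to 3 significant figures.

172 mm

N_t = 22; L_s = 7.8·22 = 171.6 mm
δ_solid = L₀ − L_s = 344 − 171.6 = 172.4 mm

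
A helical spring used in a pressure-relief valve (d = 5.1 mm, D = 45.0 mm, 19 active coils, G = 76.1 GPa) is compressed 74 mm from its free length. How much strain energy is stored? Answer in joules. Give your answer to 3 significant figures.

10.2 J

k = Gd⁴/(8D³N_a) = (76.1×10³)(5.1⁴)/(8·45.0³·19) = 3.7169 N/mm
U = ½kδ² = 0.5 × 3.7169 × 74² = 10177 N·mm = 10.177 J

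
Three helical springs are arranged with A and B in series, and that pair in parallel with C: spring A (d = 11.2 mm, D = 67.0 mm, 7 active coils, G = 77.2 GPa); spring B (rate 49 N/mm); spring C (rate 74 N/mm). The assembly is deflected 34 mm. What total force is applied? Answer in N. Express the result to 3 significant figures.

k_A = Gd⁴/(8D³N_a) = (77.2×10³)(11.2⁴)/(8·67.0³·7) = 72.124 N/mm
Springs A,B series: k_AB = 1/(1/72.124+1/49) = 29.177 N/mm; parallel with C: k_eq = 29.177+74 = 103.18 N/mm
F = k_eq·δ = 103.18·34 = 3508 N

3510 N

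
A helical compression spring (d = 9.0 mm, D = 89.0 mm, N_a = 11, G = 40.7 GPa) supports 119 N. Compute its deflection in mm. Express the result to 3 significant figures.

27.6 mm

k = Gd⁴/(8D³N_a) = (40.7×10³)(9.0⁴)/(8·89.0³·11) = 4.3044 N/mm
δ = F/k = 119 / 4.3044 = 27.646 mm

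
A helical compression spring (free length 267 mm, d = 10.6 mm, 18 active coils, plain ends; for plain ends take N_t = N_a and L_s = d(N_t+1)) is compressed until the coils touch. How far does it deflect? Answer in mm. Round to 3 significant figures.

N_t = 18; L_s = 10.6·19 = 201.4 mm
δ_solid = L₀ − L_s = 267 − 201.4 = 65.6 mm

65.6 mm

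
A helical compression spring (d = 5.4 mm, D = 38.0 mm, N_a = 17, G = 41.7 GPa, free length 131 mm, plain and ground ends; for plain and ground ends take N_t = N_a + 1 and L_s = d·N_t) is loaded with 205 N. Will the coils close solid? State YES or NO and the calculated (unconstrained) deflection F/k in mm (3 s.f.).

YES, δ = 43.1 mm

k = Gd⁴/(8D³N_a) = (41.7×10³)(5.4⁴)/(8·38.0³·17) = 4.7514 N/mm
N_t = 18; L_s = 5.4·18 = 97.2 mm; δ_solid = L₀ − L_s = 131 − 97.2 = 33.8 mm
δ = F/k = 205/4.7514 = 43.145 mm
δ ≥ δ_solid → spring goes solid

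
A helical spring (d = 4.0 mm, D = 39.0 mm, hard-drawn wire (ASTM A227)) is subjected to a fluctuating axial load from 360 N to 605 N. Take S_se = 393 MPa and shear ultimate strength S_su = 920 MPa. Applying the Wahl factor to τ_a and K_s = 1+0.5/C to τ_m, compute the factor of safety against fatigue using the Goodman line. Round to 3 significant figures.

C = D/d = 39.0/4.0 = 9.7500; K_W = (4C−1)/(4C−4)+0.615/C = 1.1488; K_s = 1+0.5/C = 1.0513
F_a = (F_max−F_min)/2 = 122.5 N; F_m = (F_max+F_min)/2 = 482.5 N
τ_a = K_W·8F_aD/(πd³) = 1.1488 × 190.09 = 218.37 MPa
τ_m = K_s·8F_mD/(πd³) = 1.0513 × 748.72 = 787.12 MPa
Goodman: 1/n_f = τ_a/S_se + τ_m/S_su = 218.37/393 + 787.12/920 = 0.55566 + 0.85557 = 1.4112
n_f = 1/1.4112 = 0.7086

0.709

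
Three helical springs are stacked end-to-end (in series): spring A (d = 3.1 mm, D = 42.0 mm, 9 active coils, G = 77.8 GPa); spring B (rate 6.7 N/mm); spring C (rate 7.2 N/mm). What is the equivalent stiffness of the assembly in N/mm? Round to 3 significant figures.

0.970 N/mm

k_A = Gd⁴/(8D³N_a) = (77.8×10³)(3.1⁴)/(8·42.0³·9) = 1.3469 N/mm
Series: 1/k_eq = 1/1.3469 + 1/6.7 + 1/7.2 = 1.0306; k_eq = 0.97034 N/mm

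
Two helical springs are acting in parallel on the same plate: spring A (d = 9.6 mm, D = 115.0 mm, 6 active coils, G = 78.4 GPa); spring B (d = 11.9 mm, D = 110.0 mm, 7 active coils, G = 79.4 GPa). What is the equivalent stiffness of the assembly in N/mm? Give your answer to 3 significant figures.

k_A = Gd⁴/(8D³N_a) = (78.4×10³)(9.6⁴)/(8·115.0³·6) = 9.1215 N/mm
k_B = Gd⁴/(8D³N_a) = (79.4×10³)(11.9⁴)/(8·110.0³·7) = 21.362 N/mm
Parallel: k_eq = 9.1215 + 21.362 = 30.484 N/mm

30.5 N/mm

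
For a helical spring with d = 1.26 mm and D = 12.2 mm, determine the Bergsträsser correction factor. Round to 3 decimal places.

1.140

C = D/d = 12.2/1.26 = 9.6825
K_B = (4C+2)/(4C−3) = 40.730/35.730 = 1.1399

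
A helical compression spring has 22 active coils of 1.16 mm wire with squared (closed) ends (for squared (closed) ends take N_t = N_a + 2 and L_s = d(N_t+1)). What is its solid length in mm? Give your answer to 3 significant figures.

29.0 mm

squared (closed) ends: N_t = N_a + 2 = 22 + 2 = 24
L_s = d·(N_t+1) = 1.16 × 25 = 29 mm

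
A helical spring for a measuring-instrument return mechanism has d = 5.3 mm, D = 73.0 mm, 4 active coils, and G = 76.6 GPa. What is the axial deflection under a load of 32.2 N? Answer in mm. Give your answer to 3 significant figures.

k = Gd⁴/(8D³N_a) = (76.6×10³)(5.3⁴)/(8·73.0³·4) = 4.8553 N/mm
δ = F/k = 32.2 / 4.8553 = 6.632 mm

6.63 mm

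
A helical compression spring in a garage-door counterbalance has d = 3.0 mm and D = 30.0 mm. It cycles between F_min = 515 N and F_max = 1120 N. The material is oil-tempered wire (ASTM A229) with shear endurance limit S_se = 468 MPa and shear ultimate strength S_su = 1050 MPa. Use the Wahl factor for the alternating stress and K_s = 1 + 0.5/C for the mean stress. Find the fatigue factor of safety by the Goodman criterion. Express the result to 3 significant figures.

C = D/d = 30.0/3.0 = 10.0000; K_W = (4C−1)/(4C−4)+0.615/C = 1.1448; K_s = 1+0.5/C = 1.0500
F_a = (F_max−F_min)/2 = 302.5 N; F_m = (F_max+F_min)/2 = 817.5 N
τ_a = K_W·8F_aD/(πd³) = 1.1448 × 855.9 = 979.86 MPa
τ_m = K_s·8F_mD/(πd³) = 1.0500 × 2313.1 = 2428.7 MPa
Goodman: 1/n_f = τ_a/S_se + τ_m/S_su = 979.86/468 + 2428.7/1050 = 2.09372 + 2.31305 = 4.4068
n_f = 1/4.4068 = 0.2269

0.227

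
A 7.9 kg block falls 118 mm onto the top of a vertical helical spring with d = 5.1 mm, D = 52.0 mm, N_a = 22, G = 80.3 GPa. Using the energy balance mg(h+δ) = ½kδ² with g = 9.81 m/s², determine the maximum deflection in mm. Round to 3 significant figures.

133 mm

k = Gd⁴/(8D³N_a) = (80.3×10³)(5.1⁴)/(8·52.0³·22) = 2.1952 N/mm
W = mg = 7.9 × 9.81 = 77.499 N
½kδ² − Wδ − Wh = 0 → δ = (W + √(W² + 2kWh))/k
δ = (77.499 + √(6006.1 + 40149.6))/2.1952 = (77.499 + 214.84)/2.1952 = 133.17 mm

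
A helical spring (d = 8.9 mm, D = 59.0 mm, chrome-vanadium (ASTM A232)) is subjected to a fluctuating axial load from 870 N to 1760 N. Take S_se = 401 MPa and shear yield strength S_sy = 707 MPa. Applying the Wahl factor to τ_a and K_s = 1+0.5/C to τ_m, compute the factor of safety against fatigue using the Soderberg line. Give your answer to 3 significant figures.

1.40

C = D/d = 59.0/8.9 = 6.6292; K_W = (4C−1)/(4C−4)+0.615/C = 1.2260; K_s = 1+0.5/C = 1.0754
F_a = (F_max−F_min)/2 = 445 N; F_m = (F_max+F_min)/2 = 1315 N
τ_a = K_W·8F_aD/(πd³) = 1.2260 × 94.838 = 116.27 MPa
τ_m = K_s·8F_mD/(πd³) = 1.0754 × 280.25 = 301.39 MPa
Soderberg: 1/n_f = τ_a/S_se + τ_m/S_sy = 116.27/401 + 301.39/707 = 0.28995 + 0.42629 = 0.71625
n_f = 1/0.71625 = 1.396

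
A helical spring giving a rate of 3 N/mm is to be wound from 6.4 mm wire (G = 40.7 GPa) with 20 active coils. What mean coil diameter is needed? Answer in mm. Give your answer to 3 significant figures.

52.2 mm

D = (Gd⁴/(8N_a·k))^(1/3) = (40.7×10³·6.4⁴/(8·20·3))^(1/3)
  = (142257)^(1/3) = 52.2025 mm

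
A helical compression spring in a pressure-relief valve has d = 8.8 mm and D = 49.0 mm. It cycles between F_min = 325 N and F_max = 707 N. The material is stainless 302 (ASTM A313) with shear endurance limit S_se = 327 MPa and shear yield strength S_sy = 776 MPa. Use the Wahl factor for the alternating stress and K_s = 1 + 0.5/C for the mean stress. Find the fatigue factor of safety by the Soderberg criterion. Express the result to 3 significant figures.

C = D/d = 49.0/8.8 = 5.5682; K_W = (4C−1)/(4C−4)+0.615/C = 1.2746; K_s = 1+0.5/C = 1.0898
F_a = (F_max−F_min)/2 = 191 N; F_m = (F_max+F_min)/2 = 516 N
τ_a = K_W·8F_aD/(πd³) = 1.2746 × 34.972 = 44.576 MPa
τ_m = K_s·8F_mD/(πd³) = 1.0898 × 94.48 = 102.96 MPa
Soderberg: 1/n_f = τ_a/S_se + τ_m/S_sy = 44.576/327 + 102.96/776 = 0.13632 + 0.13268 = 0.269
n_f = 1/0.269 = 3.717

3.72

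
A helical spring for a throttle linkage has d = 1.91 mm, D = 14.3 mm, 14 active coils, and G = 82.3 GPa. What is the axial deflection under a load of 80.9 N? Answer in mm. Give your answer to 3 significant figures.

k = Gd⁴/(8D³N_a) = (82.3×10³)(1.91⁴)/(8·14.3³·14) = 3.3443 N/mm
δ = F/k = 80.9 / 3.3443 = 24.19 mm

24.2 mm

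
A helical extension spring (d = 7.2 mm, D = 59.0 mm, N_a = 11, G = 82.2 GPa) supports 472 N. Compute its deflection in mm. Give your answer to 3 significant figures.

38.6 mm

k = Gd⁴/(8D³N_a) = (82.2×10³)(7.2⁴)/(8·59.0³·11) = 12.223 N/mm
δ = F/k = 472 / 12.223 = 38.617 mm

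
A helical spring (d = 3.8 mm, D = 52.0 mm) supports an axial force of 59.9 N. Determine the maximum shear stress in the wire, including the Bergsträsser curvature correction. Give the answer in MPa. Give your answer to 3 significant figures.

159 MPa

Spring index C = D/d = 52.0/3.8 = 13.6842
K_B = (4C+2)/(4C−3) = 56.737/51.737 = 1.0966
τ₀ = 8FD/(πd³) = 8·59.9·52.0/(π·3.8³) = 24918.4/172.39 = 144.55 MPa
τ_max = K·τ₀ = 1.0966 × 144.55 = 158.52 MPa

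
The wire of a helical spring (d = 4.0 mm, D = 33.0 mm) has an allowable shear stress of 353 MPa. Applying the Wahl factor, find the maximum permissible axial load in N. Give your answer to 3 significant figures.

C = D/d = 33.0/4.0 = 8.2500
K_W = (4C−1)/(4C−4) + 0.615/C = 32.000/29.000 + 0.0745 = 1.1780
τ_max = K·8FD/(πd³) → F_max = τ_allow·πd³/(8DK)
F_max = 353·π·4.0³/(8·33.0·1.1780) = 70975/310.99 = 228.22 N

228 N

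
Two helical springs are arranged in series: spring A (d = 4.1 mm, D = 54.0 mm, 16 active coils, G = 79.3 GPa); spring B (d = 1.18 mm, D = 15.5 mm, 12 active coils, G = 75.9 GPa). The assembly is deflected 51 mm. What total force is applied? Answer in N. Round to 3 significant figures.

15.3 N

k_A = Gd⁴/(8D³N_a) = (79.3×10³)(4.1⁴)/(8·54.0³·16) = 1.1118 N/mm
k_B = Gd⁴/(8D³N_a) = (75.9×10³)(1.18⁴)/(8·15.5³·12) = 0.41163 N/mm
Series: 1/k_eq = 1/1.1118 + 1/0.41163 = 3.3288; k_eq = 0.3004 N/mm
F = k_eq·δ = 0.3004·51 = 15.321 N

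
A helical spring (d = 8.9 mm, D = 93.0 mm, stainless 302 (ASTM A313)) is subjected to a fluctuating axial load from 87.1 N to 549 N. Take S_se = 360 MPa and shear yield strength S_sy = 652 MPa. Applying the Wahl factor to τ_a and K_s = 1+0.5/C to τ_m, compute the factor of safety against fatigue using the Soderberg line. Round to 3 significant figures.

2.40

C = D/d = 93.0/8.9 = 10.4494; K_W = (4C−1)/(4C−4)+0.615/C = 1.1382; K_s = 1+0.5/C = 1.0478
F_a = (F_max−F_min)/2 = 230.95 N; F_m = (F_max+F_min)/2 = 318.05 N
τ_a = K_W·8F_aD/(πd³) = 1.1382 × 77.584 = 88.308 MPa
τ_m = K_s·8F_mD/(πd³) = 1.0478 × 106.84 = 111.96 MPa
Soderberg: 1/n_f = τ_a/S_se + τ_m/S_sy = 88.308/360 + 111.96/652 = 0.24530 + 0.17171 = 0.41701
n_f = 1/0.41701 = 2.398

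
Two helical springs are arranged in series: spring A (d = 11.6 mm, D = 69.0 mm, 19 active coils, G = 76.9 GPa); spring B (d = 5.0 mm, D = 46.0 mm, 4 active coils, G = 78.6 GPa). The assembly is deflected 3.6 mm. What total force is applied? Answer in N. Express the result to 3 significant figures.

36.3 N

k_A = Gd⁴/(8D³N_a) = (76.9×10³)(11.6⁴)/(8·69.0³·19) = 27.885 N/mm
k_B = Gd⁴/(8D³N_a) = (78.6×10³)(5.0⁴)/(8·46.0³·4) = 15.772 N/mm
Series: 1/k_eq = 1/27.885 + 1/15.772 = 0.099266; k_eq = 10.074 N/mm
F = k_eq·δ = 10.074·3.6 = 36.266 N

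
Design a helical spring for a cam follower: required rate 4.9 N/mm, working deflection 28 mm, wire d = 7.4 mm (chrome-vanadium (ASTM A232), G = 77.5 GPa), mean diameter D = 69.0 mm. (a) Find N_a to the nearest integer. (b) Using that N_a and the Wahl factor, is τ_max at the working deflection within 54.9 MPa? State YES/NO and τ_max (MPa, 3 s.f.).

N_a = Gd⁴/(8D³k) = (77.5×10³)(7.4⁴)/(8·69.0³·4.9) = 18.05 → N_a = 18
Actual rate k = Gd⁴/(8D³·18) = 4.9127 N/mm
Working load F = kδ = 4.9127·28 = 137.56 N
C = 69.0/7.4 = 9.3243; K_W = (4C−1)/(4C−4)+0.615/C = 1.1561
τ_max = K_W·8FD/(πd³) = 1.1561·59.645 = 68.952 MPa
τ_max > 54.9 MPa → exceeds allowable

(a) 18 coils; (b) NO, τ_max = 69.0 MPa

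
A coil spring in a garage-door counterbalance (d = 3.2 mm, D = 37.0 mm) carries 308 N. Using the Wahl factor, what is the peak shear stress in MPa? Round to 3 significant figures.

Spring index C = D/d = 37.0/3.2 = 11.5625
K_W = (4C−1)/(4C−4) + 0.615/C = 45.250/42.250 + 0.0532 = 1.1242
τ₀ = 8FD/(πd³) = 8·308·37.0/(π·3.2³) = 91168/102.94 = 885.61 MPa
τ_max = K·τ₀ = 1.1242 × 885.61 = 995.6 MPa

996 MPa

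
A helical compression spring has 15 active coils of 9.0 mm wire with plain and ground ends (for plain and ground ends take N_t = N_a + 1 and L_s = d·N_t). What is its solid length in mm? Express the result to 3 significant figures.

plain and ground ends: N_t = N_a + 1 = 15 + 1 = 16
L_s = d·N_t = 9.0 × 16 = 144 mm

144 mm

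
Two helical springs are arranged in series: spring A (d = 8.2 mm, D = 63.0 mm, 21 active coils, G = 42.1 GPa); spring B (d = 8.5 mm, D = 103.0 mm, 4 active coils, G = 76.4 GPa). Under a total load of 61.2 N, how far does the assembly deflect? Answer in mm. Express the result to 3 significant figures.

k_A = Gd⁴/(8D³N_a) = (42.1×10³)(8.2⁴)/(8·63.0³·21) = 4.5311 N/mm
k_B = Gd⁴/(8D³N_a) = (76.4×10³)(8.5⁴)/(8·103.0³·4) = 11.405 N/mm
Series: 1/k_eq = 1/4.5311 + 1/11.405 = 0.30837; k_eq = 3.2428 N/mm
δ = F/k_eq = 61.2/3.2428 = 18.872 mm

18.9 mm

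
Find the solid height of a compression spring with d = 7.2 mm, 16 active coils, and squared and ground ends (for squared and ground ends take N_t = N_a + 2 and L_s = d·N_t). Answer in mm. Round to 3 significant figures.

130 mm

squared and ground ends: N_t = N_a + 2 = 16 + 2 = 18
L_s = d·N_t = 7.2 × 18 = 129.6 mm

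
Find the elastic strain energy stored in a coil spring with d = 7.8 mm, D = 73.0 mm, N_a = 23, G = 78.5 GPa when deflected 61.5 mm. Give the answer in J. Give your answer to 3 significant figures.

k = Gd⁴/(8D³N_a) = (78.5×10³)(7.8⁴)/(8·73.0³·23) = 4.0594 N/mm
U = ½kδ² = 0.5 × 4.0594 × 61.5² = 7676.8 N·mm = 7.6768 J

7.68 J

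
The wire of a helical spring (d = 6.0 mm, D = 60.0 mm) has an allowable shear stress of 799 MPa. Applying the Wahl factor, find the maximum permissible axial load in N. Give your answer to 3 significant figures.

987 N

C = D/d = 60.0/6.0 = 10.0000
K_W = (4C−1)/(4C−4) + 0.615/C = 39.000/36.000 + 0.0615 = 1.1448
τ_max = K·8FD/(πd³) → F_max = τ_allow·πd³/(8DK)
F_max = 799·π·6.0³/(8·60.0·1.1448) = 5.4219e+05/549.52 = 986.66 N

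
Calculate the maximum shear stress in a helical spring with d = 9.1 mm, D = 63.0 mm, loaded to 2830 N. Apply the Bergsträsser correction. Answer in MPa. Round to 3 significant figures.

Spring index C = D/d = 63.0/9.1 = 6.9231
K_B = (4C+2)/(4C−3) = 29.692/24.692 = 1.2025
τ₀ = 8FD/(πd³) = 8·2830·63.0/(π·9.1³) = 1.42632e+06/2367.4 = 602.48 MPa
τ_max = K·τ₀ = 1.2025 × 602.48 = 724.48 MPa

724 MPa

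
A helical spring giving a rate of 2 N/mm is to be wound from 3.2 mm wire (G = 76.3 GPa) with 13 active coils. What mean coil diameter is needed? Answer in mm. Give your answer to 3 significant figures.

D = (Gd⁴/(8N_a·k))^(1/3) = (76.3×10³·3.2⁴/(8·13·2))^(1/3)
  = (38464.6)^(1/3) = 33.7562 mm

33.8 mm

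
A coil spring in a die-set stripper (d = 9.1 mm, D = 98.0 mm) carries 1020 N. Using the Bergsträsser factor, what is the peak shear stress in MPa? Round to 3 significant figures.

Spring index C = D/d = 98.0/9.1 = 10.7692
K_B = (4C+2)/(4C−3) = 45.077/40.077 = 1.1248
τ₀ = 8FD/(πd³) = 8·1020·98.0/(π·9.1³) = 799680/2367.4 = 337.79 MPa
τ_max = K·τ₀ = 1.1248 × 337.79 = 379.93 MPa

380 MPa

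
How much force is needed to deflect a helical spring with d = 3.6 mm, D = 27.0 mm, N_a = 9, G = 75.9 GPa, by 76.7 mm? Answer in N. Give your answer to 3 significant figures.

690 N

k = Gd⁴/(8D³N_a) = (75.9×10³)(3.6⁴)/(8·27.0³·9) = 8.9956 N/mm
F = k·δ = 8.9956 × 76.7 = 689.96 N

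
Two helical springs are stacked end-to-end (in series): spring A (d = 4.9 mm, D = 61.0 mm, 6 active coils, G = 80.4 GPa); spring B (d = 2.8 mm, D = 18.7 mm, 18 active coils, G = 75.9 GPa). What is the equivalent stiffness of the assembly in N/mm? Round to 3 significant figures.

k_A = Gd⁴/(8D³N_a) = (80.4×10³)(4.9⁴)/(8·61.0³·6) = 4.2541 N/mm
k_B = Gd⁴/(8D³N_a) = (75.9×10³)(2.8⁴)/(8·18.7³·18) = 4.9543 N/mm
Series: 1/k_eq = 1/4.2541 + 1/4.9543 = 0.43691; k_eq = 2.2888 N/mm

2.29 N/mm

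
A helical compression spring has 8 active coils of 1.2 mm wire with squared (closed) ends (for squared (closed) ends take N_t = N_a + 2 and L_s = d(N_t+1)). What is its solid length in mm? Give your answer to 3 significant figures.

13.2 mm

squared (closed) ends: N_t = N_a + 2 = 8 + 2 = 10
L_s = d·(N_t+1) = 1.2 × 11 = 13.2 mm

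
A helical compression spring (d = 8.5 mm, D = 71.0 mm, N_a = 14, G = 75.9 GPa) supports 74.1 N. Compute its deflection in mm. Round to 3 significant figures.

k = Gd⁴/(8D³N_a) = (75.9×10³)(8.5⁴)/(8·71.0³·14) = 9.8838 N/mm
δ = F/k = 74.1 / 9.8838 = 7.4971 mm

7.50 mm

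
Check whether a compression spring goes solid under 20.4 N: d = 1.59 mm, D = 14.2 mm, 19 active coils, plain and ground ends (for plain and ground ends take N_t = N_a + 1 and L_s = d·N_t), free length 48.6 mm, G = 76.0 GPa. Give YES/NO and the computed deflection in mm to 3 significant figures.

k = Gd⁴/(8D³N_a) = (76.0×10³)(1.59⁴)/(8·14.2³·19) = 1.1161 N/mm
N_t = 20; L_s = 1.59·20 = 31.8 mm; δ_solid = L₀ − L_s = 48.6 − 31.8 = 16.8 mm
δ = F/k = 20.4/1.1161 = 18.278 mm
δ ≥ δ_solid → spring goes solid

YES, δ = 18.3 mm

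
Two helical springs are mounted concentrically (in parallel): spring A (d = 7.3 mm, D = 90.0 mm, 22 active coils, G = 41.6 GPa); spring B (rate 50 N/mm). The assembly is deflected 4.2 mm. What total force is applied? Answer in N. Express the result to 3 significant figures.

k_A = Gd⁴/(8D³N_a) = (41.6×10³)(7.3⁴)/(8·90.0³·22) = 0.92076 N/mm
Parallel: k_eq = 0.92076 + 50 = 50.921 N/mm
F = k_eq·δ = 50.921·4.2 = 213.87 N

214 N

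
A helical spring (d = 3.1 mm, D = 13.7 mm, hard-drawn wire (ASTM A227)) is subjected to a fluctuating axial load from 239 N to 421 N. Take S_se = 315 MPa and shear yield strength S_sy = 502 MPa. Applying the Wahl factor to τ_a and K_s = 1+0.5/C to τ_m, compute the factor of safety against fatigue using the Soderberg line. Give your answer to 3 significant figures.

C = D/d = 13.7/3.1 = 4.4194; K_W = (4C−1)/(4C−4)+0.615/C = 1.3585; K_s = 1+0.5/C = 1.1131
F_a = (F_max−F_min)/2 = 91 N; F_m = (F_max+F_min)/2 = 330 N
τ_a = K_W·8F_aD/(πd³) = 1.3585 × 106.57 = 144.77 MPa
τ_m = K_s·8F_mD/(πd³) = 1.1131 × 386.45 = 430.17 MPa
Soderberg: 1/n_f = τ_a/S_se + τ_m/S_sy = 144.77/315 + 430.17/502 = 0.45959 + 0.85691 = 1.3165
n_f = 1/1.3165 = 0.7596

0.760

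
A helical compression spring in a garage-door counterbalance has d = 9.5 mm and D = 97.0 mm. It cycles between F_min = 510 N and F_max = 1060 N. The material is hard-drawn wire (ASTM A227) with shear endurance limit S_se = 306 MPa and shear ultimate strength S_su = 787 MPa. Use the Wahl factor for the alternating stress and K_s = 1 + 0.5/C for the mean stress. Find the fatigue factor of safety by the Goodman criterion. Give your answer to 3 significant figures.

C = D/d = 97.0/9.5 = 10.2105; K_W = (4C−1)/(4C−4)+0.615/C = 1.1417; K_s = 1+0.5/C = 1.0490
F_a = (F_max−F_min)/2 = 275 N; F_m = (F_max+F_min)/2 = 785 N
τ_a = K_W·8F_aD/(πd³) = 1.1417 × 79.227 = 90.45 MPa
τ_m = K_s·8F_mD/(πd³) = 1.0490 × 226.16 = 237.23 MPa
Goodman: 1/n_f = τ_a/S_se + τ_m/S_su = 90.45/306 + 237.23/787 = 0.29559 + 0.30144 = 0.59703
n_f = 1/0.59703 = 1.675

1.67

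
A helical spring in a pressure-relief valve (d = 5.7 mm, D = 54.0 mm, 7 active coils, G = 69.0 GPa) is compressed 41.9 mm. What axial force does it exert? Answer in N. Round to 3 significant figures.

k = Gd⁴/(8D³N_a) = (69.0×10³)(5.7⁴)/(8·54.0³·7) = 8.26 N/mm
F = k·δ = 8.26 × 41.9 = 346.09 N

346 N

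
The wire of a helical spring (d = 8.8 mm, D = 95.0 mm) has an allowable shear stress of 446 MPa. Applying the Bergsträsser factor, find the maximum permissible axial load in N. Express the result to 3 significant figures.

1120 N

C = D/d = 95.0/8.8 = 10.7955
K_B = (4C+2)/(4C−3) = 45.182/40.182 = 1.1244
τ_max = K·8FD/(πd³) → F_max = τ_allow·πd³/(8DK)
F_max = 446·π·8.8³/(8·95.0·1.1244) = 9.5484e+05/854.57 = 1117.3 N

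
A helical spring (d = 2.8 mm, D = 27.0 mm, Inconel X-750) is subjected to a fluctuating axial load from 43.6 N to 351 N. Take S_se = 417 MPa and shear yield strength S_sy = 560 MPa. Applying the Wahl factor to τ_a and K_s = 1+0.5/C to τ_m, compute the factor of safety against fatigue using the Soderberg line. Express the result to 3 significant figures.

0.402

C = D/d = 27.0/2.8 = 9.6429; K_W = (4C−1)/(4C−4)+0.615/C = 1.1506; K_s = 1+0.5/C = 1.0519
F_a = (F_max−F_min)/2 = 153.7 N; F_m = (F_max+F_min)/2 = 197.3 N
τ_a = K_W·8F_aD/(πd³) = 1.1506 × 481.4 = 553.87 MPa
τ_m = K_s·8F_mD/(πd³) = 1.0519 × 617.96 = 650 MPa
Soderberg: 1/n_f = τ_a/S_se + τ_m/S_sy = 553.87/417 + 650/560 = 1.32823 + 1.16071 = 2.4889
n_f = 1/2.4889 = 0.4018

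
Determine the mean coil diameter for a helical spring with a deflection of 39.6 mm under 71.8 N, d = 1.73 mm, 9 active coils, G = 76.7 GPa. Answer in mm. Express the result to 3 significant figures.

Required rate k = F/δ = 71.8/39.6 = 1.8131 N/mm
D = (Gd⁴/(8N_a·k))^(1/3) = (76.7×10³·1.73⁴/(8·9·1.8131))^(1/3)
  = (5262.81)^(1/3) = 17.3943 mm

17.4 mm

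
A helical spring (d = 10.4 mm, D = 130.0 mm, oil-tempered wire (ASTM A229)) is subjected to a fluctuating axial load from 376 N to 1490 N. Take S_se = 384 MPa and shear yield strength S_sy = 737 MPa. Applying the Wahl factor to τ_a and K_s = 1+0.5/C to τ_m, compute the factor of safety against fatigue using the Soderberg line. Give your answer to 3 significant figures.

1.16

C = D/d = 130.0/10.4 = 12.5000; K_W = (4C−1)/(4C−4)+0.615/C = 1.1144; K_s = 1+0.5/C = 1.0400
F_a = (F_max−F_min)/2 = 557 N; F_m = (F_max+F_min)/2 = 933 N
τ_a = K_W·8F_aD/(πd³) = 1.1144 × 163.92 = 182.68 MPa
τ_m = K_s·8F_mD/(πd³) = 1.0400 × 274.58 = 285.56 MPa
Soderberg: 1/n_f = τ_a/S_se + τ_m/S_sy = 182.68/384 + 285.56/737 = 0.47572 + 0.38746 = 0.86319
n_f = 1/0.86319 = 1.158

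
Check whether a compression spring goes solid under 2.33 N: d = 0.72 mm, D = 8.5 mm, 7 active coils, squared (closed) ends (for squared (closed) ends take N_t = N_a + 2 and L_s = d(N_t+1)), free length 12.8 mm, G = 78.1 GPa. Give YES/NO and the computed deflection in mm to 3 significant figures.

k = Gd⁴/(8D³N_a) = (78.1×10³)(0.72⁴)/(8·8.5³·7) = 0.61029 N/mm
N_t = 9; L_s = 0.72·10 = 7.2 mm; δ_solid = L₀ − L_s = 12.8 − 7.2 = 5.6 mm
δ = F/k = 2.33/0.61029 = 3.8179 mm
δ < δ_solid → spring does not go solid

NO, δ = 3.82 mm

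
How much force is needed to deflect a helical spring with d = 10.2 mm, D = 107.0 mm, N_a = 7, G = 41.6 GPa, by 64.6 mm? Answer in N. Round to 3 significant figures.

424 N

k = Gd⁴/(8D³N_a) = (41.6×10³)(10.2⁴)/(8·107.0³·7) = 6.5638 N/mm
F = k·δ = 6.5638 × 64.6 = 424.02 N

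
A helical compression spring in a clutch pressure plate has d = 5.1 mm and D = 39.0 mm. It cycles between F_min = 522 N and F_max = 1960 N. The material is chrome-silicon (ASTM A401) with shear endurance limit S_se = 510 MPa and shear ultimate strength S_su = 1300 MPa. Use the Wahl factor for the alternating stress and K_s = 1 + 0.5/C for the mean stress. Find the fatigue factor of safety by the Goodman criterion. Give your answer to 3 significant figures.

0.495

C = D/d = 39.0/5.1 = 7.6471; K_W = (4C−1)/(4C−4)+0.615/C = 1.1933; K_s = 1+0.5/C = 1.0654
F_a = (F_max−F_min)/2 = 719 N; F_m = (F_max+F_min)/2 = 1241 N
τ_a = K_W·8F_aD/(πd³) = 1.1933 × 538.3 = 642.33 MPa
τ_m = K_s·8F_mD/(πd³) = 1.0654 × 929.11 = 989.86 MPa
Goodman: 1/n_f = τ_a/S_se + τ_m/S_su = 642.33/510 + 989.86/1300 = 1.25947 + 0.76143 = 2.0209
n_f = 1/2.0209 = 0.4948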